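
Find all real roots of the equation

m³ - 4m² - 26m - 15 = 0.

m = -3 or m = -0.6533 or m = 7.6533

Possible rational roots are divisors of -15. Testing m = -3 gives 0, so (m + 3) is a factor.
Divide: m³ - 4m² - 26m - 15 = (m + 3)(m² - 7m - 5).
Apply the quadratic formula to m² - 7m - 5 = 0: m = (7 ± √69)/2, i.e. m ≈ 7.6533 or m ≈ -0.6533.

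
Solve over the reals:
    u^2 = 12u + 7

Rearrange to standard form: u^2 - 12u - 7 = 0.
Discriminant: (-12)^2 - 4*1*(-7) = 172.
Quadratic formula: u = (12 +/- sqrt(172)) / 2.
So u = 6 + sqrt(43) ~= 12.5574 or u = 6 - sqrt(43) ~= -0.5574.

u = -0.5574 or u = 12.5574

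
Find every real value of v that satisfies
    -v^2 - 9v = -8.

v = -9.8151 or v = 0.8151

Rearrange to standard form: -v^2 - 9v + 8 = 0.
Discriminant: (-9)^2 - 4*(-1)*8 = 113.
Quadratic formula: v = (9 +/- sqrt(113)) / (-2).
So v = -sqrt(113)/2 - 9/2 ~= -9.8151 or v = -9/2 + sqrt(113)/2 ~= 0.8151.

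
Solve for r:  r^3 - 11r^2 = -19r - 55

Rearrange: r^3 - 11r^2 + 19r + 55 = 0.
Possible rational roots are divisors of 55. Testing r = 5 gives 0, so (r - 5) is a factor.
Divide: r^3 - 11r^2 + 19r + 55 = (r - 5)(r^2 - 6r - 11).
Apply the quadratic formula to r^2 - 6r - 11 = 0: r = (6 +/- sqrt(80))/2, i.e. r ~= 7.4721 or r ~= -1.4721.

r = -1.4721 or r = 5 or r = 7.4721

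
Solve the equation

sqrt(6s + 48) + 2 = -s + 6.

Isolate the radical: sqrt(6s + 48) = -s + 4.
Square both sides: 6s + 48 = (-s + 4)^2.
Expand and rearrange: s^2 - 14s - 32 = 0.
Solving gives s = 16 or s = -2.
Check each candidate in the original equation:
  s = 16: sqrt(144) = 12, while -s + 4 = -12 — extraneous.
  s = -2: sqrt(36) = 6, while -s + 4 = 6 — valid.

s = -2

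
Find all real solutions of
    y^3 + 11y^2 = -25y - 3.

y = -7.873 or y = -3 or y = -0.127

Rearrange: y^3 + 11y^2 + 25y + 3 = 0.
Possible rational roots are divisors of 3. Testing y = -3 gives 0, so (y + 3) is a factor.
Divide: y^3 + 11y^2 + 25y + 3 = (y + 3)(y^2 + 8y + 1).
Apply the quadratic formula to y^2 + 8y + 1 = 0: y = (-8 +/- sqrt(60))/2, i.e. y ~= -0.127 or y ~= -7.873.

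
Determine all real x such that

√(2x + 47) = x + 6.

Square both sides: 2x + 47 = (x + 6)².
Expand and rearrange: x² + 10x - 11 = 0.
Solving gives x = 1 or x = -11.
Check each candidate in the original equation:
  x = 1: √(49) = 7, while x + 6 = 7 — valid.
  x = -11: √(25) = 5, while x + 6 = -5 — extraneous.

x = 1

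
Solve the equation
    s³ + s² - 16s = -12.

s = -4.8284 or s = 0.8284 or s = 3

Rearrange: s³ + s² - 16s + 12 = 0.
Possible rational roots are divisors of 12. Testing s = 3 gives 0, so (s - 3) is a factor.
Divide: s³ + s² - 16s + 12 = (s - 3)(s² + 4s - 4).
Apply the quadratic formula to s² + 4s - 4 = 0: s = (-4 ± √32)/2, i.e. s ≈ 0.8284 or s ≈ -4.8284.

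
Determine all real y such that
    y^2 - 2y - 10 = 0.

y = -2.3166 or y = 4.3166

Discriminant: (-2)^2 - 4*1*(-10) = 44.
Quadratic formula: y = (2 +/- sqrt(44)) / 2.
So y = 1 + sqrt(11) ~= 4.3166 or y = 1 - sqrt(11) ~= -2.3166.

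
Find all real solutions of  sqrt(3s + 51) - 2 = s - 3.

Isolate the radical: sqrt(3s + 51) = s - 1.
Square both sides: 3s + 51 = (s - 1)^2.
Expand and rearrange: s^2 - 5s - 50 = 0.
Solving gives s = 10 or s = -5.
Check each candidate in the original equation:
  s = 10: sqrt(81) = 9, while s - 1 = 9 — valid.
  s = -5: sqrt(36) = 6, while s - 1 = -6 — extraneous.

s = 10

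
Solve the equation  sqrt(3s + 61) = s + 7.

Square both sides: 3s + 61 = (s + 7)^2.
Expand and rearrange: s^2 + 11s - 12 = 0.
Solving gives s = 1 or s = -12.
Check each candidate in the original equation:
  s = 1: sqrt(64) = 8, while s + 7 = 8 — valid.
  s = -12: sqrt(25) = 5, while s + 7 = -5 — extraneous.

s = 1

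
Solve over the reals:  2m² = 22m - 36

m = 2 or m = 9

Bring every term to one side: 2m² - 22m + 36 = 0.
Factor: 2(m - 2)(m - 9) = 0.
So m = 2 or m = 9.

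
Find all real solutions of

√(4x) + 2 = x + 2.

Isolate the radical: √(4x) = x.
Square both sides: 4x = (x)².
Expand and rearrange: x² - 4x = 0.
Solving gives x = 4 or x = 0.
Check each candidate in the original equation:
  x = 4: √(16) = 4, while x = 4 — valid.
  x = 0: √(0) = 0, while x = 0 — valid.

x = 0 or x = 4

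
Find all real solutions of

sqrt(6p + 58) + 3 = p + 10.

Isolate the radical: sqrt(6p + 58) = p + 7.
Square both sides: 6p + 58 = (p + 7)^2.
Expand and rearrange: p^2 + 8p - 9 = 0.
Solving gives p = 1 or p = -9.
Check each candidate in the original equation:
  p = 1: sqrt(64) = 8, while p + 7 = 8 — valid.
  p = -9: sqrt(4) = 2, while p + 7 = -2 — extraneous.

p = 1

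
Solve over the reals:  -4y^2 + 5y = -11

Rearrange to standard form: -4y^2 + 5y + 11 = 0.
Discriminant: (5)^2 - 4*(-4)*11 = 201.
Quadratic formula: y = (-5 +/- sqrt(201)) / (-8).
So y = 5/8 - sqrt(201)/8 ~= -1.1472 or y = 5/8 + sqrt(201)/8 ~= 2.3972.

y = -1.1472 or y = 2.3972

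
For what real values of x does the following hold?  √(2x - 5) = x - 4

x = 7

Square both sides: 2x - 5 = (x - 4)².
Expand and rearrange: x² - 10x + 21 = 0.
Solving gives x = 7 or x = 3.
Check each candidate in the original equation:
  x = 7: √(9) = 3, while x - 4 = 3 — valid.
  x = 3: √(1) = 1, while x - 4 = -1 — extraneous.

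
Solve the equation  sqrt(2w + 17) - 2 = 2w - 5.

w = 4

Isolate the radical: sqrt(2w + 17) = 2w - 3.
Square both sides: 2w + 17 = (2w - 3)^2.
Expand and rearrange: 4w^2 - 14w - 8 = 0.
Solving gives w = 4 or w = -0.5.
Check each candidate in the original equation:
  w = 4: sqrt(25) = 5, while 2w - 3 = 5 — valid.
  w = -0.5: sqrt(16) = 4, while 2w - 3 = -4 — extraneous.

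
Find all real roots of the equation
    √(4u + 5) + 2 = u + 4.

Isolate the radical: √(4u + 5) = u + 2.
Square both sides: 4u + 5 = (u + 2)².
Expand and rearrange: u² - 1 = 0.
Solving gives u = 1 or u = -1.
Check each candidate in the original equation:
  u = 1: √(9) = 3, while u + 2 = 3 — valid.
  u = -1: √(1) = 1, while u + 2 = 1 — valid.

u = -1 or u = 1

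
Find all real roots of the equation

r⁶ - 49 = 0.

r = -1.9129 or r = 1.9129

Let u = r³. The equation becomes u² - 49 = 0.
Factor: (u - 7)(u + 7) = 0, so u = 7 or u = -7.
r³ = 7 gives r = ∛(7) ≈ 1.9129.
r³ = -7 gives r = -∛(7) ≈ -1.9129.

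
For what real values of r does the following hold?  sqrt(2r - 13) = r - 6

r = 7

Square both sides: 2r - 13 = (r - 6)^2.
Expand and rearrange: r^2 - 14r + 49 = 0.
This gives the repeated root r = 7.
Check in the original equation:
  r = 7: sqrt(1) = 1, while r - 6 = 1 — valid.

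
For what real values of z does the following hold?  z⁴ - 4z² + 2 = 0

Let u = z². The equation becomes u² - 4u + 2 = 0.
By the quadratic formula, u = √(2) + 2 or u = 2 - √(2).
z² = √(2) + 2 gives z = ±√(√(2) + 2) ≈ ±1.8478.
z² = 2 - √(2) gives z = ±√(2 - √(2)) ≈ ±0.7654.

z = -1.8478 or z = -0.7654 or z = 0.7654 or z = 1.8478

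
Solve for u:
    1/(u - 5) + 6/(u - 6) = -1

u = -1.1623 or u = 5.1623

Multiply both sides by (u - 5)(u - 6):
(u - 6) + 6(u - 5) = -(u - 5)(u - 6).
Expand and collect terms: -u² + 4u + 6 = 0.
By the quadratic formula, u = (-4 ± √40) / -2, so u ≈ -1.1623 or u ≈ 5.1623.
Neither value makes a denominator zero (u ≠ 5, u ≠ 6), so both are valid.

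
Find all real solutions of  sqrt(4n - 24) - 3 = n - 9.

n = 6 or n = 10

Isolate the radical: sqrt(4n - 24) = n - 6.
Square both sides: 4n - 24 = (n - 6)^2.
Expand and rearrange: n^2 - 16n + 60 = 0.
Solving gives n = 10 or n = 6.
Check each candidate in the original equation:
  n = 10: sqrt(16) = 4, while n - 6 = 4 — valid.
  n = 6: sqrt(0) = 0, while n - 6 = 0 — valid.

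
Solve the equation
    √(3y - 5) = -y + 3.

Square both sides: 3y - 5 = (-y + 3)².
Expand and rearrange: y² - 9y + 14 = 0.
Solving gives y = 7 or y = 2.
Check each candidate in the original equation:
  y = 7: √(16) = 4, while -y + 3 = -4 — extraneous.
  y = 2: √(1) = 1, while -y + 3 = 1 — valid.

y = 2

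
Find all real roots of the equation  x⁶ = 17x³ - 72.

x = 2 or x = 2.0801

Let u = x³. The equation becomes u² - 17u + 72 = 0.
Factor: (u - 8)(u - 9) = 0, so u = 8 or u = 9.
x³ = 8 gives x = 2.
x³ = 9 gives x = ∛(9) ≈ 2.0801.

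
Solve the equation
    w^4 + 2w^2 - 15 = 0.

Let u = w^2. The equation becomes u^2 + 2u - 15 = 0.
Factor: (u - 3)(u + 5) = 0, so u = 3 or u = -5.
w^2 = 3 gives w = +/-sqrt(3) ~= +/-1.7321.
w^2 = -5 < 0 has no real solution.

w = -1.7321 or w = 1.7321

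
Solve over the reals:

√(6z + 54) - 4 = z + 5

z = -9 or z = -3

Isolate the radical: √(6z + 54) = z + 9.
Square both sides: 6z + 54 = (z + 9)².
Expand and rearrange: z² + 12z + 27 = 0.
Solving gives z = -3 or z = -9.
Check each candidate in the original equation:
  z = -3: √(36) = 6, while z + 9 = 6 — valid.
  z = -9: √(0) = 0, while z + 9 = 0 — valid.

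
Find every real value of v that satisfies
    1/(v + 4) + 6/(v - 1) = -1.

v = -7.4495 or v = -2.5505

Multiply both sides by (v + 4)(v - 1):
(v - 1) + 6(v + 4) = -(v + 4)(v - 1).
Expand and collect terms: -v² - 10v - 19 = 0.
By the quadratic formula, v = (10 ± √24) / -2, so v ≈ -7.4495 or v ≈ -2.5505.
Neither value makes a denominator zero (v ≠ -4, v ≠ 1), so both are valid.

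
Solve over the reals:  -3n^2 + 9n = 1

n = 0.1156 or n = 2.8844

Rearrange to standard form: -3n^2 + 9n - 1 = 0.
Discriminant: (9)^2 - 4*(-3)*(-1) = 69.
Quadratic formula: n = (-9 +/- sqrt(69)) / (-6).
So n = 3/2 - sqrt(69)/6 ~= 0.1156 or n = sqrt(69)/6 + 3/2 ~= 2.8844.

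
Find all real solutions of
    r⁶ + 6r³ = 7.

r = -1.9129 or r = 1

Let u = r³. The equation becomes u² + 6u - 7 = 0.
Factor: (u + 7)(u - 1) = 0, so u = -7 or u = 1.
r³ = -7 gives r = -∛(7) ≈ -1.9129.
r³ = 1 gives r = 1.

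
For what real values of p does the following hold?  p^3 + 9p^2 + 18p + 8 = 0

p = -6.3723 or p = -2 or p = -0.6277

Possible rational roots are divisors of 8. Testing p = -2 gives 0, so (p + 2) is a factor.
Divide: p^3 + 9p^2 + 18p + 8 = (p + 2)(p^2 + 7p + 4).
Apply the quadratic formula to p^2 + 7p + 4 = 0: p = (-7 +/- sqrt(33))/2, i.e. p ~= -0.6277 or p ~= -6.3723.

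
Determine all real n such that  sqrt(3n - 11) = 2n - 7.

Square both sides: 3n - 11 = (2n - 7)^2.
Expand and rearrange: 4n^2 - 31n + 60 = 0.
Solving gives n = 4 or n = 3.75.
Check each candidate in the original equation:
  n = 4: sqrt(1) = 1, while 2n - 7 = 1 — valid.
  n = 3.75: sqrt(0.25) = 0.5, while 2n - 7 = 0.5 — valid.

n = 3.75 or n = 4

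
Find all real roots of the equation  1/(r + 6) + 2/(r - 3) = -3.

r = -6.3589 or r = 2.3589

Multiply both sides by (r + 6)(r - 3):
(r - 3) + 2(r + 6) = -3(r + 6)(r - 3).
Expand and collect terms: -3r² - 12r + 45 = 0.
By the quadratic formula, r = (12 ± √684) / -6, so r ≈ -6.3589 or r ≈ 2.3589.
Neither value makes a denominator zero (r ≠ -6, r ≠ 3), so both are valid.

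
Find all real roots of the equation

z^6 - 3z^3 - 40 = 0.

Let u = z^3. The equation becomes u^2 - 3u - 40 = 0.
Factor: (u - 8)(u + 5) = 0, so u = 8 or u = -5.
z^3 = 8 gives z = 2.
z^3 = -5 gives z = -(5)^(1/3) ~= -1.71.

z = -1.71 or z = 2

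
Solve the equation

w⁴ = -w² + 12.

Let u = w². The equation becomes u² + u - 12 = 0.
Factor: (u - 3)(u + 4) = 0, so u = 3 or u = -4.
w² = 3 gives w = ±√(3) ≈ ±1.7321.
w² = -4 < 0 has no real solution.

w = -1.7321 or w = 1.7321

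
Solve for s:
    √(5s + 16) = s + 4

s = -3 or s = 0

Square both sides: 5s + 16 = (s + 4)².
Expand and rearrange: s² + 3s = 0.
Solving gives s = 0 or s = -3.
Check each candidate in the original equation:
  s = 0: √(16) = 4, while s + 4 = 4 — valid.
  s = -3: √(1) = 1, while s + 4 = 1 — valid.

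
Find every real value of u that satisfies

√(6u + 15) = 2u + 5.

Square both sides: 6u + 15 = (2u + 5)².
Expand and rearrange: 4u² + 14u + 10 = 0.
Solving gives u = -1 or u = -2.5.
Check each candidate in the original equation:
  u = -1: √(9) = 3, while 2u + 5 = 3 — valid.
  u = -2.5: √(0) = 0, while 2u + 5 = 0 — valid.

u = -2.5 or u = -1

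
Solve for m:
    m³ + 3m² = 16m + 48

Rearrange: m³ + 3m² - 16m - 48 = 0.
Possible rational roots are divisors of -48. Testing m = 4 gives 0, so (m - 4) is a factor.
Divide: m³ + 3m² - 16m - 48 = (m - 4)(m² + 7m + 12).
Factor the quadratic: m = -3 or m = -4.

m = -4 or m = -3 or m = 4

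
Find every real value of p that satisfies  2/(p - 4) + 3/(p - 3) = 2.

Multiply both sides by (p - 4)(p - 3):
2(p - 3) + 3(p - 4) = 2(p - 4)(p - 3).
Expand and collect terms: 2p² - 19p + 42 = 0.
Factor or apply the quadratic formula: p = 6 or p = 3.5.
Neither value makes a denominator zero (p ≠ 4, p ≠ 3), so both are valid.

p = 3.5 or p = 6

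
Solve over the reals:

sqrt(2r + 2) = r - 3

Square both sides: 2r + 2 = (r - 3)^2.
Expand and rearrange: r^2 - 8r + 7 = 0.
Solving gives r = 7 or r = 1.
Check each candidate in the original equation:
  r = 7: sqrt(16) = 4, while r - 3 = 4 — valid.
  r = 1: sqrt(4) = 2, while r - 3 = -2 — extraneous.

r = 7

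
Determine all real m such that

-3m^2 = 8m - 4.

Rearrange to standard form: -3m^2 - 8m + 4 = 0.
Discriminant: (-8)^2 - 4*(-3)*4 = 112.
Quadratic formula: m = (8 +/- sqrt(112)) / (-6).
So m = -2*sqrt(7)/3 - 4/3 ~= -3.0972 or m = -4/3 + 2*sqrt(7)/3 ~= 0.4305.

m = -3.0972 or m = 0.4305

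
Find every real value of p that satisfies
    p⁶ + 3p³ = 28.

Let u = p³. The equation becomes u² + 3u - 28 = 0.
Factor: (u + 7)(u - 4) = 0, so u = -7 or u = 4.
p³ = -7 gives p = -∛(7) ≈ -1.9129.
p³ = 4 gives p = ∛(4) ≈ 1.5874.

p = -1.9129 or p = 1.5874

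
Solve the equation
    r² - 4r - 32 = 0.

r = -4 or r = 8

Factor: (r - 8)(r + 4) = 0.
So r = 8 or r = -4.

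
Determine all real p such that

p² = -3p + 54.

p = -9 or p = 6

Bring every term to one side: p² + 3p - 54 = 0.
Factor: (p + 9)(p - 6) = 0.
So p = -9 or p = 6.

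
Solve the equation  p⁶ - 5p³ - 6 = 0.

p = -1 or p = 1.8171

Let u = p³. The equation becomes u² - 5u - 6 = 0.
Factor: (u + 1)(u - 6) = 0, so u = -1 or u = 6.
p³ = -1 gives p = -1.
p³ = 6 gives p = ∛(6) ≈ 1.8171.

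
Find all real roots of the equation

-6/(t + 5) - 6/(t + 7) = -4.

Multiply both sides by (t + 5)(t + 7):
-6(t + 7) - 6(t + 5) = -4(t + 5)(t + 7).
Expand and collect terms: -4t^2 - 36t - 68 = 0.
By the quadratic formula, t = (36 +/- sqrt(208)) / -8, so t ~= -6.3028 or t ~= -2.6972.
Neither value makes a denominator zero (t != -5, t != -7), so both are valid.

t = -6.3028 or t = -2.6972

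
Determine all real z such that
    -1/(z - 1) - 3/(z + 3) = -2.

z = -1.7321 or z = 1.7321

Multiply both sides by (z - 1)(z + 3):
-(z + 3) - 3(z - 1) = -2(z - 1)(z + 3).
Expand and collect terms: -2z^2 + 6 = 0.
By the quadratic formula, z = (0 +/- sqrt(48)) / -4, so z ~= -1.7321 or z ~= 1.7321.
Neither value makes a denominator zero (z != 1, z != -3), so both are valid.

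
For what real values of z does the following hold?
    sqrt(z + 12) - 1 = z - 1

Isolate the radical: sqrt(z + 12) = z.
Square both sides: z + 12 = (z)^2.
Expand and rearrange: z^2 - z - 12 = 0.
Solving gives z = 4 or z = -3.
Check each candidate in the original equation:
  z = 4: sqrt(16) = 4, while z = 4 — valid.
  z = -3: sqrt(9) = 3, while z = -3 — extraneous.

z = 4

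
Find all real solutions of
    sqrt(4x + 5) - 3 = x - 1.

x = -1 or x = 1

Isolate the radical: sqrt(4x + 5) = x + 2.
Square both sides: 4x + 5 = (x + 2)^2.
Expand and rearrange: x^2 - 1 = 0.
Solving gives x = 1 or x = -1.
Check each candidate in the original equation:
  x = 1: sqrt(9) = 3, while x + 2 = 3 — valid.
  x = -1: sqrt(1) = 1, while x + 2 = 1 — valid.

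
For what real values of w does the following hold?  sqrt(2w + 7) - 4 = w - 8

w = 9

Isolate the radical: sqrt(2w + 7) = w - 4.
Square both sides: 2w + 7 = (w - 4)^2.
Expand and rearrange: w^2 - 10w + 9 = 0.
Solving gives w = 9 or w = 1.
Check each candidate in the original equation:
  w = 9: sqrt(25) = 5, while w - 4 = 5 — valid.
  w = 1: sqrt(9) = 3, while w - 4 = -3 — extraneous.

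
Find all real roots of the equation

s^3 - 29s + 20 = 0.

s = -5.7016 or s = 0.7016 or s = 5

Possible rational roots are divisors of 20. Testing s = 5 gives 0, so (s - 5) is a factor.
Divide: s^3 - 29s + 20 = (s - 5)(s^2 + 5s - 4).
Apply the quadratic formula to s^2 + 5s - 4 = 0: s = (-5 +/- sqrt(41))/2, i.e. s ~= 0.7016 or s ~= -5.7016.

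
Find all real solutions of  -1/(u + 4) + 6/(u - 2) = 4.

Multiply both sides by (u + 4)(u - 2):
-(u - 2) + 6(u + 4) = 4(u + 4)(u - 2).
Expand and collect terms: 4u² + 3u - 58 = 0.
By the quadratic formula, u = (-3 ± √937) / 8, so u ≈ 3.4513 or u ≈ -4.2013.
Neither value makes a denominator zero (u ≠ -4, u ≠ 2), so both are valid.

u = -4.2013 or u = 3.4513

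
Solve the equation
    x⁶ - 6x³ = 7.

x = -1 or x = 1.9129

Let u = x³. The equation becomes u² - 6u - 7 = 0.
Factor: (u - 7)(u + 1) = 0, so u = 7 or u = -1.
x³ = 7 gives x = ∛(7) ≈ 1.9129.
x³ = -1 gives x = -1.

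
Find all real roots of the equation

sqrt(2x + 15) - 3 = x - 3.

Isolate the radical: sqrt(2x + 15) = x.
Square both sides: 2x + 15 = (x)^2.
Expand and rearrange: x^2 - 2x - 15 = 0.
Solving gives x = 5 or x = -3.
Check each candidate in the original equation:
  x = 5: sqrt(25) = 5, while x = 5 — valid.
  x = -3: sqrt(9) = 3, while x = -3 — extraneous.

x = 5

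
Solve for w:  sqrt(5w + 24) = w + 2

Square both sides: 5w + 24 = (w + 2)^2.
Expand and rearrange: w^2 - w - 20 = 0.
Solving gives w = 5 or w = -4.
Check each candidate in the original equation:
  w = 5: sqrt(49) = 7, while w + 2 = 7 — valid.
  w = -4: sqrt(4) = 2, while w + 2 = -2 — extraneous.

w = 5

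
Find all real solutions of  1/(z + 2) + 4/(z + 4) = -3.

z = -5.4748 or z = -2.1919

Multiply both sides by (z + 2)(z + 4):
(z + 4) + 4(z + 2) = -3(z + 2)(z + 4).
Expand and collect terms: -3z^2 - 23z - 36 = 0.
By the quadratic formula, z = (23 +/- sqrt(97)) / -6, so z ~= -5.4748 or z ~= -2.1919.
Neither value makes a denominator zero (z != -2, z != -4), so both are valid.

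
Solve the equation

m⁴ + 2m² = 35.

Let u = m². The equation becomes u² + 2u - 35 = 0.
Factor: (u + 7)(u - 5) = 0, so u = -7 or u = 5.
m² = -7 < 0 has no real solution.
m² = 5 gives m = ±√(5) ≈ ±2.2361.

m = -2.2361 or m = 2.2361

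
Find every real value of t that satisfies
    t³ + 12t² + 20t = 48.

t = -9.2915 or t = -4 or t = 1.2915

Rearrange: t³ + 12t² + 20t - 48 = 0.
Possible rational roots are divisors of -48. Testing t = -4 gives 0, so (t + 4) is a factor.
Divide: t³ + 12t² + 20t - 48 = (t + 4)(t² + 8t - 12).
Apply the quadratic formula to t² + 8t - 12 = 0: t = (-8 ± √112)/2, i.e. t ≈ 1.2915 or t ≈ -9.2915.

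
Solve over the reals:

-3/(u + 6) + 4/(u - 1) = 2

Multiply both sides by (u + 6)(u - 1):
-3(u - 1) + 4(u + 6) = 2(u + 6)(u - 1).
Expand and collect terms: 2u² + 9u - 39 = 0.
By the quadratic formula, u = (-9 ± √393) / 4, so u ≈ 2.7061 or u ≈ -7.2061.
Neither value makes a denominator zero (u ≠ -6, u ≠ 1), so both are valid.

u = -7.2061 or u = 2.7061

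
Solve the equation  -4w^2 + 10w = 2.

w = 0.2192 or w = 2.2808

Rearrange to standard form: -4w^2 + 10w - 2 = 0.
Discriminant: (10)^2 - 4*(-4)*(-2) = 68.
Quadratic formula: w = (-10 +/- sqrt(68)) / (-8).
So w = 5/4 - sqrt(17)/4 ~= 0.2192 or w = sqrt(17)/4 + 5/4 ~= 2.2808.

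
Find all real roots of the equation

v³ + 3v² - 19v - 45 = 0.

Possible rational roots are divisors of -45. Testing v = -5 gives 0, so (v + 5) is a factor.
Divide: v³ + 3v² - 19v - 45 = (v + 5)(v² - 2v - 9).
Apply the quadratic formula to v² - 2v - 9 = 0: v = (2 ± √40)/2, i.e. v ≈ 4.1623 or v ≈ -2.1623.

v = -5 or v = -2.1623 or v = 4.1623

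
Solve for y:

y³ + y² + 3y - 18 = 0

Possible rational roots are divisors of -18. Testing y = 2 gives 0, so (y - 2) is a factor.
Divide: y³ + y² + 3y - 18 = (y - 2)(y² + 3y + 9).
The quadratic y² + 3y + 9 has discriminant -27 < 0, so no further real roots.

y = 2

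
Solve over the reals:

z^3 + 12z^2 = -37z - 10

Rearrange: z^3 + 12z^2 + 37z + 10 = 0.
Possible rational roots are divisors of 10. Testing z = -5 gives 0, so (z + 5) is a factor.
Divide: z^3 + 12z^2 + 37z + 10 = (z + 5)(z^2 + 7z + 2).
Apply the quadratic formula to z^2 + 7z + 2 = 0: z = (-7 +/- sqrt(41))/2, i.e. z ~= -0.2984 or z ~= -6.7016.

z = -6.7016 or z = -5 or z = -0.2984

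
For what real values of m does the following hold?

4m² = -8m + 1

Rearrange to standard form: 4m² + 8m - 1 = 0.
Discriminant: (8)² − 4·4·(-1) = 80.
Quadratic formula: m = (-8 ± √80) / 8.
So m = -1 + √(5)/2 ≈ 0.118 or m = -√(5)/2 - 1 ≈ -2.118.

m = -2.118 or m = 0.118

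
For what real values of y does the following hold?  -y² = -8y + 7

y = 1 or y = 7

Bring every term to one side: -y² + 8y - 7 = 0.
Factor: -1(y - 1)(y - 7) = 0.
So y = 1 or y = 7.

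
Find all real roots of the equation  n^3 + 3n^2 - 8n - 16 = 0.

n = -4 or n = -1.5616 or n = 2.5616

Possible rational roots are divisors of -16. Testing n = -4 gives 0, so (n + 4) is a factor.
Divide: n^3 + 3n^2 - 8n - 16 = (n + 4)(n^2 - n - 4).
Apply the quadratic formula to n^2 - n - 4 = 0: n = (1 +/- sqrt(17))/2, i.e. n ~= 2.5616 or n ~= -1.5616.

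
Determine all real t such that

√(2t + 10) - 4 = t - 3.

Isolate the radical: √(2t + 10) = t + 1.
Square both sides: 2t + 10 = (t + 1)².
Expand and rearrange: t² - 9 = 0.
Solving gives t = 3 or t = -3.
Check each candidate in the original equation:
  t = 3: √(16) = 4, while t + 1 = 4 — valid.
  t = -3: √(4) = 2, while t + 1 = -2 — extraneous.

t = 3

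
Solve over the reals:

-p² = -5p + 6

p = 2 or p = 3

Bring every term to one side: -p² + 5p - 6 = 0.
Factor: -1(p - 2)(p - 3) = 0.
So p = 2 or p = 3.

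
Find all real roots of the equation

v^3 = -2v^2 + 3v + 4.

Rearrange: v^3 + 2v^2 - 3v - 4 = 0.
Possible rational roots are divisors of -4. Testing v = -1 gives 0, so (v + 1) is a factor.
Divide: v^3 + 2v^2 - 3v - 4 = (v + 1)(v^2 + v - 4).
Apply the quadratic formula to v^2 + v - 4 = 0: v = (-1 +/- sqrt(17))/2, i.e. v ~= 1.5616 or v ~= -2.5616.

v = -2.5616 or v = -1 or v = 1.5616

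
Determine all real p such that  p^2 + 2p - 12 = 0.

p = -4.6056 or p = 2.6056

Discriminant: (2)^2 - 4*1*(-12) = 52.
Quadratic formula: p = (-2 +/- sqrt(52)) / 2.
So p = -1 + sqrt(13) ~= 2.6056 or p = -sqrt(13) - 1 ~= -4.6056.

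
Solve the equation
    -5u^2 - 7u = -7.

Rearrange to standard form: -5u^2 - 7u + 7 = 0.
Discriminant: (-7)^2 - 4*(-5)*7 = 189.
Quadratic formula: u = (7 +/- sqrt(189)) / (-10).
So u = -3*sqrt(21)/10 - 7/10 ~= -2.0748 or u = -7/10 + 3*sqrt(21)/10 ~= 0.6748.

u = -2.0748 or u = 0.6748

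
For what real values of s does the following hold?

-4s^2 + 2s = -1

s = -0.309 or s = 0.809

Rearrange to standard form: -4s^2 + 2s + 1 = 0.
Discriminant: (2)^2 - 4*(-4)*1 = 20.
Quadratic formula: s = (-2 +/- sqrt(20)) / (-8).
So s = 1/4 - sqrt(5)/4 ~= -0.309 or s = 1/4 + sqrt(5)/4 ~= 0.809.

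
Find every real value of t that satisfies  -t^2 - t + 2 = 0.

Factor: -1(t - 1)(t + 2) = 0.
So t = 1 or t = -2.

t = -2 or t = 1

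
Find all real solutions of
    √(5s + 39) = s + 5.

Square both sides: 5s + 39 = (s + 5)².
Expand and rearrange: s² + 5s - 14 = 0.
Solving gives s = 2 or s = -7.
Check each candidate in the original equation:
  s = 2: √(49) = 7, while s + 5 = 7 — valid.
  s = -7: √(4) = 2, while s + 5 = -2 — extraneous.

s = 2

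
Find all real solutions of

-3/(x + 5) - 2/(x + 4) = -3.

x = -4.5486 or x = -2.7847

Multiply both sides by (x + 5)(x + 4):
-3(x + 4) - 2(x + 5) = -3(x + 5)(x + 4).
Expand and collect terms: -3x^2 - 22x - 38 = 0.
By the quadratic formula, x = (22 +/- sqrt(28)) / -6, so x ~= -4.5486 or x ~= -2.7847.
Neither value makes a denominator zero (x != -5, x != -4), so both are valid.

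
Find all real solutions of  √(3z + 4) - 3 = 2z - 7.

z = 4

Isolate the radical: √(3z + 4) = 2z - 4.
Square both sides: 3z + 4 = (2z - 4)².
Expand and rearrange: 4z² - 19z + 12 = 0.
Solving gives z = 4 or z = 0.75.
Check each candidate in the original equation:
  z = 4: √(16) = 4, while 2z - 4 = 4 — valid.
  z = 0.75: √(6.25) = 2.5, while 2z - 4 = -2.5 — extraneous.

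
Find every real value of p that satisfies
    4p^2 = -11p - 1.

Rearrange to standard form: 4p^2 + 11p + 1 = 0.
Discriminant: (11)^2 - 4*4*1 = 105.
Quadratic formula: p = (-11 +/- sqrt(105)) / 8.
So p = -11/8 + sqrt(105)/8 ~= -0.0941 or p = -11/8 - sqrt(105)/8 ~= -2.6559.

p = -2.6559 or p = -0.0941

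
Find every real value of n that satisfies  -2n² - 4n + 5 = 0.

Discriminant: (-4)² − 4·(-2)·5 = 56.
Quadratic formula: n = (4 ± √56) / (-4).
So n = -√(14)/2 - 1 ≈ -2.8708 or n = -1 + √(14)/2 ≈ 0.8708.

n = -2.8708 or n = 0.8708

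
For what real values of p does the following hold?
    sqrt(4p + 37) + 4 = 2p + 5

p = 3

Isolate the radical: sqrt(4p + 37) = 2p + 1.
Square both sides: 4p + 37 = (2p + 1)^2.
Expand and rearrange: 4p^2 - 36 = 0.
Solving gives p = 3 or p = -3.
Check each candidate in the original equation:
  p = 3: sqrt(49) = 7, while 2p + 1 = 7 — valid.
  p = -3: sqrt(25) = 5, while 2p + 1 = -5 — extraneous.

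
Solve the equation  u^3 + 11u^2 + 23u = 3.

Rearrange: u^3 + 11u^2 + 23u - 3 = 0.
Possible rational roots are divisors of -3. Testing u = -3 gives 0, so (u + 3) is a factor.
Divide: u^3 + 11u^2 + 23u - 3 = (u + 3)(u^2 + 8u - 1).
Apply the quadratic formula to u^2 + 8u - 1 = 0: u = (-8 +/- sqrt(68))/2, i.e. u ~= 0.1231 or u ~= -8.1231.

u = -8.1231 or u = -3 or u = 0.1231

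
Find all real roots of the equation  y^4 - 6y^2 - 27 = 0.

Let u = y^2. The equation becomes u^2 - 6u - 27 = 0.
Factor: (u + 3)(u - 9) = 0, so u = -3 or u = 9.
y^2 = -3 < 0 has no real solution.
y^2 = 9 gives y = +/-3.

y = -3 or y = 3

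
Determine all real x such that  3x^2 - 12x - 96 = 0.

x = -4 or x = 8

Factor: 3(x - 8)(x + 4) = 0.
So x = 8 or x = -4.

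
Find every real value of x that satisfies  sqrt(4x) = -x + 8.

Square both sides: 4x = (-x + 8)^2.
Expand and rearrange: x^2 - 20x + 64 = 0.
Solving gives x = 16 or x = 4.
Check each candidate in the original equation:
  x = 16: sqrt(64) = 8, while -x + 8 = -8 — extraneous.
  x = 4: sqrt(16) = 4, while -x + 8 = 4 — valid.

x = 4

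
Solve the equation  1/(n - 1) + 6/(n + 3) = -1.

n = -9.6235 or n = 0.6235

Multiply both sides by (n - 1)(n + 3):
(n + 3) + 6(n - 1) = -(n - 1)(n + 3).
Expand and collect terms: -n^2 - 9n + 6 = 0.
By the quadratic formula, n = (9 +/- sqrt(105)) / -2, so n ~= -9.6235 or n ~= 0.6235.
Neither value makes a denominator zero (n != 1, n != -3), so both are valid.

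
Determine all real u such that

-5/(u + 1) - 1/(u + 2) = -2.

u = -1.8708 or u = 1.8708

Multiply both sides by (u + 1)(u + 2):
-5(u + 2) - (u + 1) = -2(u + 1)(u + 2).
Expand and collect terms: -2u^2 + 7 = 0.
By the quadratic formula, u = (0 +/- sqrt(56)) / -4, so u ~= -1.8708 or u ~= 1.8708.
Neither value makes a denominator zero (u != -1, u != -2), so both are valid.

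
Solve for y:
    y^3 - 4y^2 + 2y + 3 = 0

y = -0.618 or y = 1.618 or y = 3

Possible rational roots are divisors of 3. Testing y = 3 gives 0, so (y - 3) is a factor.
Divide: y^3 - 4y^2 + 2y + 3 = (y - 3)(y^2 - y - 1).
Apply the quadratic formula to y^2 - y - 1 = 0: y = (1 +/- sqrt(5))/2, i.e. y ~= 1.618 or y ~= -0.618.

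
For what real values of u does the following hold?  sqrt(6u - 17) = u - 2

Square both sides: 6u - 17 = (u - 2)^2.
Expand and rearrange: u^2 - 10u + 21 = 0.
Solving gives u = 7 or u = 3.
Check each candidate in the original equation:
  u = 7: sqrt(25) = 5, while u - 2 = 5 — valid.
  u = 3: sqrt(1) = 1, while u - 2 = 1 — valid.

u = 3 or u = 7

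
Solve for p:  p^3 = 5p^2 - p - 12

p = -1.3028 or p = 2.3028 or p = 4

Rearrange: p^3 - 5p^2 + p + 12 = 0.
Possible rational roots are divisors of 12. Testing p = 4 gives 0, so (p - 4) is a factor.
Divide: p^3 - 5p^2 + p + 12 = (p - 4)(p^2 - p - 3).
Apply the quadratic formula to p^2 - p - 3 = 0: p = (1 +/- sqrt(13))/2, i.e. p ~= 2.3028 or p ~= -1.3028.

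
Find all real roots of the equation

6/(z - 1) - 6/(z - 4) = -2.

Multiply both sides by (z - 1)(z - 4):
6(z - 4) - 6(z - 1) = -2(z - 1)(z - 4).
Expand and collect terms: -2z² + 10z + 10 = 0.
By the quadratic formula, z = (-10 ± √180) / -4, so z ≈ -0.8541 or z ≈ 5.8541.
Neither value makes a denominator zero (z ≠ 1, z ≠ 4), so both are valid.

z = -0.8541 or z = 5.8541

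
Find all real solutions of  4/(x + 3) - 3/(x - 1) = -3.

x = -4.1153 or x = 1.782

Multiply both sides by (x + 3)(x - 1):
4(x - 1) - 3(x + 3) = -3(x + 3)(x - 1).
Expand and collect terms: -3x² - 7x + 22 = 0.
By the quadratic formula, x = (7 ± √313) / -6, so x ≈ -4.1153 or x ≈ 1.782.
Neither value makes a denominator zero (x ≠ -3, x ≠ 1), so both are valid.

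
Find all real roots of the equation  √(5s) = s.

s = 0 or s = 5

Square both sides: 5s = (s)².
Expand and rearrange: s² - 5s = 0.
Solving gives s = 5 or s = 0.
Check each candidate in the original equation:
  s = 5: √(25) = 5, while s = 5 — valid.
  s = 0: √(0) = 0, while s = 0 — valid.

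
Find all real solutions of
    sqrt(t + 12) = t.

t = 4

Square both sides: t + 12 = (t)^2.
Expand and rearrange: t^2 - t - 12 = 0.
Solving gives t = 4 or t = -3.
Check each candidate in the original equation:
  t = 4: sqrt(16) = 4, while t = 4 — valid.
  t = -3: sqrt(9) = 3, while t = -3 — extraneous.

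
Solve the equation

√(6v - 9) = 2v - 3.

v = 1.5 or v = 3

Square both sides: 6v - 9 = (2v - 3)².
Expand and rearrange: 4v² - 18v + 18 = 0.
Solving gives v = 3 or v = 1.5.
Check each candidate in the original equation:
  v = 3: √(9) = 3, while 2v - 3 = 3 — valid.
  v = 1.5: √(0) = 0, while 2v - 3 = 0 — valid.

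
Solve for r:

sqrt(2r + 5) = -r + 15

Square both sides: 2r + 5 = (-r + 15)^2.
Expand and rearrange: r^2 - 32r + 220 = 0.
Solving gives r = 22 or r = 10.
Check each candidate in the original equation:
  r = 22: sqrt(49) = 7, while -r + 15 = -7 — extraneous.
  r = 10: sqrt(25) = 5, while -r + 15 = 5 — valid.

r = 10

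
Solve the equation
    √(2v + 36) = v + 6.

Square both sides: 2v + 36 = (v + 6)².
Expand and rearrange: v² + 10v = 0.
Solving gives v = 0 or v = -10.
Check each candidate in the original equation:
  v = 0: √(36) = 6, while v + 6 = 6 — valid.
  v = -10: √(16) = 4, while v + 6 = -4 — extraneous.

v = 0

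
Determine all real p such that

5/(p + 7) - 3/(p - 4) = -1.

Multiply both sides by (p + 7)(p - 4):
5(p - 4) - 3(p + 7) = -(p + 7)(p - 4).
Expand and collect terms: -p² - 5p + 69 = 0.
By the quadratic formula, p = (5 ± √301) / -2, so p ≈ -11.1747 or p ≈ 6.1747.
Neither value makes a denominator zero (p ≠ -7, p ≠ 4), so both are valid.

p = -11.1747 or p = 6.1747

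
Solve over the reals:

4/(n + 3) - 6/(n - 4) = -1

n = -5.4462 or n = 8.4462

Multiply both sides by (n + 3)(n - 4):
4(n - 4) - 6(n + 3) = -(n + 3)(n - 4).
Expand and collect terms: -n^2 + 3n + 46 = 0.
By the quadratic formula, n = (-3 +/- sqrt(193)) / -2, so n ~= -5.4462 or n ~= 8.4462.
Neither value makes a denominator zero (n != -3, n != 4), so both are valid.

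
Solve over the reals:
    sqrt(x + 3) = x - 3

x = 6

Square both sides: x + 3 = (x - 3)^2.
Expand and rearrange: x^2 - 7x + 6 = 0.
Solving gives x = 6 or x = 1.
Check each candidate in the original equation:
  x = 6: sqrt(9) = 3, while x - 3 = 3 — valid.
  x = 1: sqrt(4) = 2, while x - 3 = -2 — extraneous.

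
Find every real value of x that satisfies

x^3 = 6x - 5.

Rearrange: x^3 - 6x + 5 = 0.
Possible rational roots are divisors of 5. Testing x = 1 gives 0, so (x - 1) is a factor.
Divide: x^3 - 6x + 5 = (x - 1)(x^2 + x - 5).
Apply the quadratic formula to x^2 + x - 5 = 0: x = (-1 +/- sqrt(21))/2, i.e. x ~= 1.7913 or x ~= -2.7913.

x = -2.7913 or x = 1 or x = 1.7913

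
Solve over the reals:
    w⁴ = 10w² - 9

Let u = w². The equation becomes u² - 10u + 9 = 0.
Factor: (u - 9)(u - 1) = 0, so u = 9 or u = 1.
w² = 9 gives w = ±3.
w² = 1 gives w = ±1.

w = -3 or w = -1 or w = 1 or w = 3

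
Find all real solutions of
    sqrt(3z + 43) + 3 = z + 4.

z = 7

Isolate the radical: sqrt(3z + 43) = z + 1.
Square both sides: 3z + 43 = (z + 1)^2.
Expand and rearrange: z^2 - z - 42 = 0.
Solving gives z = 7 or z = -6.
Check each candidate in the original equation:
  z = 7: sqrt(64) = 8, while z + 1 = 8 — valid.
  z = -6: sqrt(25) = 5, while z + 1 = -5 — extraneous.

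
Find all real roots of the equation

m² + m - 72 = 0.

Factor: (m + 9)(m - 8) = 0.
So m = -9 or m = 8.

m = -9 or m = 8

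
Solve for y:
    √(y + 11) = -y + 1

y = -2

Square both sides: y + 11 = (-y + 1)².
Expand and rearrange: y² - 3y - 10 = 0.
Solving gives y = 5 or y = -2.
Check each candidate in the original equation:
  y = 5: √(16) = 4, while -y + 1 = -4 — extraneous.
  y = -2: √(9) = 3, while -y + 1 = 3 — valid.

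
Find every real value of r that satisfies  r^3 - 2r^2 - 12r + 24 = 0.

Possible rational roots are divisors of 24. Testing r = 2 gives 0, so (r - 2) is a factor.
Divide: r^3 - 2r^2 - 12r + 24 = (r - 2)(r^2 - 12).
Apply the quadratic formula to r^2 - 12 = 0: r = (0 +/- sqrt(48))/2, i.e. r ~= 3.4641 or r ~= -3.4641.

r = -3.4641 or r = 2 or r = 3.4641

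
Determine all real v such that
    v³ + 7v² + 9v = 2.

v = -5.1926 or v = -2 or v = 0.1926

Rearrange: v³ + 7v² + 9v - 2 = 0.
Possible rational roots are divisors of -2. Testing v = -2 gives 0, so (v + 2) is a factor.
Divide: v³ + 7v² + 9v - 2 = (v + 2)(v² + 5v - 1).
Apply the quadratic formula to v² + 5v - 1 = 0: v = (-5 ± √29)/2, i.e. v ≈ 0.1926 or v ≈ -5.1926.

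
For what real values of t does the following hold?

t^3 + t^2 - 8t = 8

t = -2.8284 or t = -1 or t = 2.8284

Rearrange: t^3 + t^2 - 8t - 8 = 0.
Possible rational roots are divisors of -8. Testing t = -1 gives 0, so (t + 1) is a factor.
Divide: t^3 + t^2 - 8t - 8 = (t + 1)(t^2 - 8).
Apply the quadratic formula to t^2 - 8 = 0: t = (0 +/- sqrt(32))/2, i.e. t ~= 2.8284 or t ~= -2.8284.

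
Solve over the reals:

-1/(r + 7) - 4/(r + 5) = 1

Multiply both sides by (r + 7)(r + 5):
-(r + 5) - 4(r + 7) = (r + 7)(r + 5).
Expand and collect terms: r² + 17r + 68 = 0.
By the quadratic formula, r = (-17 ± √17) / 2, so r ≈ -6.4384 or r ≈ -10.5616.
Neither value makes a denominator zero (r ≠ -7, r ≠ -5), so both are valid.

r = -10.5616 or r = -6.4384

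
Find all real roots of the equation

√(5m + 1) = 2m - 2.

m = 3

Square both sides: 5m + 1 = (2m - 2)².
Expand and rearrange: 4m² - 13m + 3 = 0.
Solving gives m = 3 or m = 0.25.
Check each candidate in the original equation:
  m = 3: √(16) = 4, while 2m - 2 = 4 — valid.
  m = 0.25: √(2.25) = 1.5, while 2m - 2 = -1.5 — extraneous.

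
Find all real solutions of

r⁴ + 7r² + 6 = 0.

No real solutions.

Let u = r². The equation becomes u² + 7u + 6 = 0.
Factor: (u + 1)(u + 6) = 0, so u = -1 or u = -6.
r² = -1 < 0 has no real solution.
r² = -6 < 0 has no real solution.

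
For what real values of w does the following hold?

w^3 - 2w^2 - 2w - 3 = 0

w = 3

Possible rational roots are divisors of -3. Testing w = 3 gives 0, so (w - 3) is a factor.
Divide: w^3 - 2w^2 - 2w - 3 = (w - 3)(w^2 + w + 1).
The quadratic w^2 + w + 1 has discriminant -3 < 0, so no further real roots.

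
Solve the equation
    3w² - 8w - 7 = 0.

Discriminant: (-8)² − 4·3·(-7) = 148.
Quadratic formula: w = (8 ± √148) / 6.
So w = 4/3 + √(37)/3 ≈ 3.3609 or w = 4/3 - √(37)/3 ≈ -0.6943.

w = -0.6943 or w = 3.3609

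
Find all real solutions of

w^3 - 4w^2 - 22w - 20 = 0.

Possible rational roots are divisors of -20. Testing w = -2 gives 0, so (w + 2) is a factor.
Divide: w^3 - 4w^2 - 22w - 20 = (w + 2)(w^2 - 6w - 10).
Apply the quadratic formula to w^2 - 6w - 10 = 0: w = (6 +/- sqrt(76))/2, i.e. w ~= 7.3589 or w ~= -1.3589.

w = -2 or w = -1.3589 or w = 7.3589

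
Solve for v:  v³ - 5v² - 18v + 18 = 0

v = -3 or v = 0.8377 or v = 7.1623

Possible rational roots are divisors of 18. Testing v = -3 gives 0, so (v + 3) is a factor.
Divide: v³ - 5v² - 18v + 18 = (v + 3)(v² - 8v + 6).
Apply the quadratic formula to v² - 8v + 6 = 0: v = (8 ± √40)/2, i.e. v ≈ 7.1623 or v ≈ 0.8377.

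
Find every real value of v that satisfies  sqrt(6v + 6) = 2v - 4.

v = 5

Square both sides: 6v + 6 = (2v - 4)^2.
Expand and rearrange: 4v^2 - 22v + 10 = 0.
Solving gives v = 5 or v = 0.5.
Check each candidate in the original equation:
  v = 5: sqrt(36) = 6, while 2v - 4 = 6 — valid.
  v = 0.5: sqrt(9) = 3, while 2v - 4 = -3 — extraneous.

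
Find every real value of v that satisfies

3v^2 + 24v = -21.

v = -7 or v = -1

Bring every term to one side: 3v^2 + 24v + 21 = 0.
Factor: 3(v + 7)(v + 1) = 0.
So v = -7 or v = -1.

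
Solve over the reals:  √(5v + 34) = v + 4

v = 3

Square both sides: 5v + 34 = (v + 4)².
Expand and rearrange: v² + 3v - 18 = 0.
Solving gives v = 3 or v = -6.
Check each candidate in the original equation:
  v = 3: √(49) = 7, while v + 4 = 7 — valid.
  v = -6: √(4) = 2, while v + 4 = -2 — extraneous.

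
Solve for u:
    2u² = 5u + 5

u = -0.7656 or u = 3.2656

Rearrange to standard form: 2u² - 5u - 5 = 0.
Discriminant: (-5)² − 4·2·(-5) = 65.
Quadratic formula: u = (5 ± √65) / 4.
So u = 5/4 + √(65)/4 ≈ 3.2656 or u = 5/4 - √(65)/4 ≈ -0.7656.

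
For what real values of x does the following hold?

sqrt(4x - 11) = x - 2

x = 3 or x = 5

Square both sides: 4x - 11 = (x - 2)^2.
Expand and rearrange: x^2 - 8x + 15 = 0.
Solving gives x = 5 or x = 3.
Check each candidate in the original equation:
  x = 5: sqrt(9) = 3, while x - 2 = 3 — valid.
  x = 3: sqrt(1) = 1, while x - 2 = 1 — valid.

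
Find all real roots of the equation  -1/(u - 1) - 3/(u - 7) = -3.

u = 1.2837 or u = 8.0496

Multiply both sides by (u - 1)(u - 7):
-(u - 7) - 3(u - 1) = -3(u - 1)(u - 7).
Expand and collect terms: -3u^2 + 28u - 31 = 0.
By the quadratic formula, u = (-28 +/- sqrt(412)) / -6, so u ~= 1.2837 or u ~= 8.0496.
Neither value makes a denominator zero (u != 1, u != 7), so both are valid.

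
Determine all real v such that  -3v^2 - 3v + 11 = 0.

v = -2.4791 or v = 1.4791

Discriminant: (-3)^2 - 4*(-3)*11 = 141.
Quadratic formula: v = (3 +/- sqrt(141)) / (-6).
So v = -sqrt(141)/6 - 1/2 ~= -2.4791 or v = -1/2 + sqrt(141)/6 ~= 1.4791.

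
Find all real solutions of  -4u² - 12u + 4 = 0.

Discriminant: (-12)² − 4·(-4)·4 = 208.
Quadratic formula: u = (12 ± √208) / (-8).
So u = -√(13)/2 - 3/2 ≈ -3.3028 or u = -3/2 + √(13)/2 ≈ 0.3028.

u = -3.3028 or u = 0.3028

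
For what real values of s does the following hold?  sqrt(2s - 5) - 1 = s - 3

Isolate the radical: sqrt(2s - 5) = s - 2.
Square both sides: 2s - 5 = (s - 2)^2.
Expand and rearrange: s^2 - 6s + 9 = 0.
This gives the repeated root s = 3.
Check in the original equation:
  s = 3: sqrt(1) = 1, while s - 2 = 1 — valid.

s = 3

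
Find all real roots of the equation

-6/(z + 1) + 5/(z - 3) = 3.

z = -2.5373 or z = 4.204

Multiply both sides by (z + 1)(z - 3):
-6(z - 3) + 5(z + 1) = 3(z + 1)(z - 3).
Expand and collect terms: 3z^2 - 5z - 32 = 0.
By the quadratic formula, z = (5 +/- sqrt(409)) / 6, so z ~= 4.204 or z ~= -2.5373.
Neither value makes a denominator zero (z != -1, z != 3), so both are valid.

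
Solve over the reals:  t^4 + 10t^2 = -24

Let u = t^2. The equation becomes u^2 + 10u + 24 = 0.
Factor: (u + 6)(u + 4) = 0, so u = -6 or u = -4.
t^2 = -6 < 0 has no real solution.
t^2 = -4 < 0 has no real solution.

No real solutions.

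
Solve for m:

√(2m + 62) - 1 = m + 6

m = 1

Isolate the radical: √(2m + 62) = m + 7.
Square both sides: 2m + 62 = (m + 7)².
Expand and rearrange: m² + 12m - 13 = 0.
Solving gives m = 1 or m = -13.
Check each candidate in the original equation:
  m = 1: √(64) = 8, while m + 7 = 8 — valid.
  m = -13: √(36) = 6, while m + 7 = -6 — extraneous.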